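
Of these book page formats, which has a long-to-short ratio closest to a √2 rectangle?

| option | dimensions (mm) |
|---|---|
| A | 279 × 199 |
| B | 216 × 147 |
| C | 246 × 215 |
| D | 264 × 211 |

Target root-2 ≈ 1.414.
A: 1.402 (Δ0.012)  B: 1.469 (Δ0.055)  C: 1.144 (Δ0.270)  D: 1.251 (Δ0.163)

A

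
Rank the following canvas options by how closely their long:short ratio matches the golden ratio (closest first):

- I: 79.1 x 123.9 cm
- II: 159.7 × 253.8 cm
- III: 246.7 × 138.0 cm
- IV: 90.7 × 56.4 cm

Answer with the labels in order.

IV, II, I, III

Ratios: I = 123.9 / 79.1 ≈ 1.566; II = 253.8 / 159.7 ≈ 1.589; III = 246.7 / 138.0 ≈ 1.788; IV = 90.7 / 56.4 ≈ 1.608.
|Δ from 1.618|: I 0.052; II 0.029; III 0.170; IV 0.010.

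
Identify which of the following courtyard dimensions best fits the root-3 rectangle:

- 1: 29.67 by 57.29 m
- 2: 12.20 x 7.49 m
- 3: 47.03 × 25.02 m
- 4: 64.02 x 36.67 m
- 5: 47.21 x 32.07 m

4

Target root-3 ≈ 1.732.
1: 1.931 (Δ0.199)  2: 1.629 (Δ0.103)  3: 1.880 (Δ0.148)  4: 1.746 (Δ0.014)  5: 1.472 (Δ0.260)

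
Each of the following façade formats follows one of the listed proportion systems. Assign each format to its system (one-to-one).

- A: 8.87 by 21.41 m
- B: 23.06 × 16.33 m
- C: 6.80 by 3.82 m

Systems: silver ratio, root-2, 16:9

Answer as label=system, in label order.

A=silver ratio, B=root-2, C=16:9

Ratios: A ≈ 2.414; B ≈ 1.412; C ≈ 1.780.
Targets: silver ratio ≈ 2.414; root-2 ≈ 1.414; 16:9 ≈ 1.778.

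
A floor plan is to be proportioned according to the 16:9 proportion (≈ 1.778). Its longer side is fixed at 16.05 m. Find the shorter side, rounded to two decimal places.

16:9 ≈ 1.77778.
Shorter side = 16.05 ÷ 1.77778 ≈ 9.0281 → 9.03 m.

9.03 m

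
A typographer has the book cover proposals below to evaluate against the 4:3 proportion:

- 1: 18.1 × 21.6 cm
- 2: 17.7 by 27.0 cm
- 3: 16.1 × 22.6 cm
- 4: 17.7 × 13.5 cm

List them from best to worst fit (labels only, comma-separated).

4, 3, 1, 2

1: 21.6/18.1 ≈ 1.193 → |1.193 − 1.333| = 0.140
2: 27.0/17.7 ≈ 1.525 → |1.525 − 1.333| = 0.192
3: 22.6/16.1 ≈ 1.404 → |1.404 − 1.333| = 0.071
4: 17.7/13.5 ≈ 1.311 → |1.311 − 1.333| = 0.022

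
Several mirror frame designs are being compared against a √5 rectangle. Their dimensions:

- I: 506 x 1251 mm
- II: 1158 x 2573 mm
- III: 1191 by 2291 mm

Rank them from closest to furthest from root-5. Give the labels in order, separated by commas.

Ratios: I = 1251 / 506 ≈ 2.472; II = 2573 / 1158 ≈ 2.222; III = 2291 / 1191 ≈ 1.924.
|Δ from 2.236|: I 0.236; II 0.014; III 0.312.

II, I, III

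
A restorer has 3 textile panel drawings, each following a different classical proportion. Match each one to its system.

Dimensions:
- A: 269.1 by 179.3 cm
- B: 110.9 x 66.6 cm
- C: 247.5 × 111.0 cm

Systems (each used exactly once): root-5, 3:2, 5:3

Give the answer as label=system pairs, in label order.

Ratios: A ≈ 1.501; B ≈ 1.665; C ≈ 2.230.
Targets: root-5 ≈ 2.236; 3:2 ≈ 1.500; 5:3 ≈ 1.667.

A=3:2, B=5:3, C=root-5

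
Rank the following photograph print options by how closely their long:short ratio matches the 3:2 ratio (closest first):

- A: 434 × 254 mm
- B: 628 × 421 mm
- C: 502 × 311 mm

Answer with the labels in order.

A: 434/254 ≈ 1.709 → |1.709 − 1.500| = 0.209
B: 628/421 ≈ 1.492 → |1.492 − 1.500| = 0.008
C: 502/311 ≈ 1.614 → |1.614 − 1.500| = 0.114

B, C, A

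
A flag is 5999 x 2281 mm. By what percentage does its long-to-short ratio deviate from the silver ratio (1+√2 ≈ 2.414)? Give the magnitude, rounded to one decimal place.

Ratio = 5999 / 2281 ≈ 2.6300.
Ideal silver ratio ≈ 2.4142. |2.6300 − 2.4142| / 2.4142 ≈ 8.94% → 8.9%.

8.9%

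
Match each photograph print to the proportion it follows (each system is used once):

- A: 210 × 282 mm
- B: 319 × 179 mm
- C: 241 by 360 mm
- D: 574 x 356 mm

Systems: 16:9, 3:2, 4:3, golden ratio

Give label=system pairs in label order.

Ratios: A ≈ 1.343; B ≈ 1.782; C ≈ 1.494; D ≈ 1.612.
Targets: 16:9 ≈ 1.778; 3:2 ≈ 1.500; 4:3 ≈ 1.333; golden ratio ≈ 1.618.

A=4:3, B=16:9, C=3:2, D=golden ratio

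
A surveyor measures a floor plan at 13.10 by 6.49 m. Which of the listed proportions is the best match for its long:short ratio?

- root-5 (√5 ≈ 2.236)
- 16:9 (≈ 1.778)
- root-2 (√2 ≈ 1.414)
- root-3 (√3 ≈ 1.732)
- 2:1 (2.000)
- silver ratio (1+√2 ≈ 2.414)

2:1

13.10/6.49 ≈ 2.018. Nearest candidates are 2:1 (2.000, off by 0.018) and root-5 (2.236, off by 0.218).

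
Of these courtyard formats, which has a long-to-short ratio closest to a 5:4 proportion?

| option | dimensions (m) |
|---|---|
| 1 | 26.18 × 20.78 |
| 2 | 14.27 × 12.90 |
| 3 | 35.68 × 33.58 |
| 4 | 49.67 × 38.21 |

1

Target 5:4 ≈ 1.250.
1: 1.260 (Δ0.010)  2: 1.106 (Δ0.144)  3: 1.063 (Δ0.187)  4: 1.300 (Δ0.050)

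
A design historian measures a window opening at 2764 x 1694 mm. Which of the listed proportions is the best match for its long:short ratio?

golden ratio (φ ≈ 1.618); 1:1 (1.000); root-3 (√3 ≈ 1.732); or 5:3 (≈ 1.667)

2764/1694 ≈ 1.632. Nearest candidates are golden ratio (1.618, off by 0.014) and 5:3 (1.667, off by 0.035).

golden ratio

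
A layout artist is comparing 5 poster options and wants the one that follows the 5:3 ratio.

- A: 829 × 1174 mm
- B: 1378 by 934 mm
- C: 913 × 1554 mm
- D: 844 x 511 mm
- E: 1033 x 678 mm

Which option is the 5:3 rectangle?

D

Ratios (long/short): A ≈ 1.416; B ≈ 1.475; C ≈ 1.702; D ≈ 1.652; E ≈ 1.524.
5:3 ≈ 1.667; option D is nearest (Δ 0.015).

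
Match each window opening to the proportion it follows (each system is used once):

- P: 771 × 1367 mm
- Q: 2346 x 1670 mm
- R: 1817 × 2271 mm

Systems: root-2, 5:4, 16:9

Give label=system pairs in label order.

P=16:9, Q=root-2, R=5:4

Ratios: P ≈ 1.773; Q ≈ 1.405; R ≈ 1.250.
Targets: root-2 ≈ 1.414; 5:4 ≈ 1.250; 16:9 ≈ 1.778.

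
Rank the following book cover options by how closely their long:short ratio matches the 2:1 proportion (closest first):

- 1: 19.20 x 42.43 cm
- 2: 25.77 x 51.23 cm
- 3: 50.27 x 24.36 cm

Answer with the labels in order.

2, 3, 1

1: 42.43/19.20 ≈ 2.210 → |2.210 − 2.000| = 0.210
2: 51.23/25.77 ≈ 1.988 → |1.988 − 2.000| = 0.012
3: 50.27/24.36 ≈ 2.064 → |2.064 − 2.000| = 0.064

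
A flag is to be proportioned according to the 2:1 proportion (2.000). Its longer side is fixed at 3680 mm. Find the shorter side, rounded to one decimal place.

2:1 = 2.00000.
Shorter side = 3680 ÷ 2.00000 ≈ 1840.000 → 1840.0 mm.

1840.0 mm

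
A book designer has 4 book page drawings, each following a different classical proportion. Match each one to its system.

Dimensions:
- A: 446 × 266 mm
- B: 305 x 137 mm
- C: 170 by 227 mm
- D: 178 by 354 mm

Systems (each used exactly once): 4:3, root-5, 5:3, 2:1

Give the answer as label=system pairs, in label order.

A = 446/266 ≈ 1.677 → 5:3 (1.667)
B = 305/137 ≈ 2.226 → root-5 (2.236)
C = 227/170 ≈ 1.335 → 4:3 (1.333)
D = 354/178 ≈ 1.989 → 2:1 (2.000)

A=5:3, B=root-5, C=4:3, D=2:1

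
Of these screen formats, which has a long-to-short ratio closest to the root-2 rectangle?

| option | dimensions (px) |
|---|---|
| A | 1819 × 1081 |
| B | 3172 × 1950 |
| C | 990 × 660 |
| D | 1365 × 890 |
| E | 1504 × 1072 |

E

Ratios (long/short): A ≈ 1.683; B ≈ 1.627; C ≈ 1.500; D ≈ 1.534; E ≈ 1.403.
root-2 ≈ 1.414; option E is nearest (Δ 0.011).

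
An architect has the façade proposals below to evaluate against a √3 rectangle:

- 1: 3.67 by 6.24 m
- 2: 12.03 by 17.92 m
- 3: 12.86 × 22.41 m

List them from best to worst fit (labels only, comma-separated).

Ratios: 1 = 6.24 / 3.67 ≈ 1.700; 2 = 17.92 / 12.03 ≈ 1.490; 3 = 22.41 / 12.86 ≈ 1.743.
|Δ from 1.732|: 1 0.032; 2 0.242; 3 0.011.

3, 1, 2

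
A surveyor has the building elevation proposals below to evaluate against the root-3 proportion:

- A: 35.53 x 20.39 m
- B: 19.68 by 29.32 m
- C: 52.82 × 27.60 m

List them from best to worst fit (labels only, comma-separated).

A, C, B

Ratios: A = 35.53 / 20.39 ≈ 1.743; B = 29.32 / 19.68 ≈ 1.490; C = 52.82 / 27.60 ≈ 1.914.
|Δ from 1.732|: A 0.011; B 0.242; C 0.182.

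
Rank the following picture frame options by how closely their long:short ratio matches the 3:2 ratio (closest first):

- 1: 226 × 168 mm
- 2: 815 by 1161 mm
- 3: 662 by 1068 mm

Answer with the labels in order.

1: 226/168 ≈ 1.345 → |1.345 − 1.500| = 0.155
2: 1161/815 ≈ 1.425 → |1.425 − 1.500| = 0.075
3: 1068/662 ≈ 1.613 → |1.613 − 1.500| = 0.113

2, 3, 1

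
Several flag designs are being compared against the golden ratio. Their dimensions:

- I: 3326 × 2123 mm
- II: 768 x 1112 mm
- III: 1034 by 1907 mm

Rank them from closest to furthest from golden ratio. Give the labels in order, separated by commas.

I: 3326/2123 ≈ 1.567 → |1.567 − 1.618| = 0.051
II: 1112/768 ≈ 1.448 → |1.448 − 1.618| = 0.170
III: 1907/1034 ≈ 1.844 → |1.844 − 1.618| = 0.226

I, II, III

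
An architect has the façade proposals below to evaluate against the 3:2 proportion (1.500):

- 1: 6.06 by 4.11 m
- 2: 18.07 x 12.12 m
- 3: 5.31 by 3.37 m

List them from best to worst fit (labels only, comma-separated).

1: 6.06/4.11 ≈ 1.474 → |1.474 − 1.500| = 0.026
2: 18.07/12.12 ≈ 1.491 → |1.491 − 1.500| = 0.009
3: 5.31/3.37 ≈ 1.576 → |1.576 − 1.500| = 0.076

2, 1, 3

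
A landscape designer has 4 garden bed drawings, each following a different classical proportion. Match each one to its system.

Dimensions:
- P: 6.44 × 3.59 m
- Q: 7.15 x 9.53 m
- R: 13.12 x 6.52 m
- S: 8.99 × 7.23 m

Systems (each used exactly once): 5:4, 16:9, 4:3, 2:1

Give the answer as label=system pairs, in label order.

Ratios: P ≈ 1.794; Q ≈ 1.333; R ≈ 2.012; S ≈ 1.243.
Targets: 5:4 ≈ 1.250; 16:9 ≈ 1.778; 4:3 ≈ 1.333; 2:1 ≈ 2.000.

P=16:9, Q=4:3, R=2:1, S=5:4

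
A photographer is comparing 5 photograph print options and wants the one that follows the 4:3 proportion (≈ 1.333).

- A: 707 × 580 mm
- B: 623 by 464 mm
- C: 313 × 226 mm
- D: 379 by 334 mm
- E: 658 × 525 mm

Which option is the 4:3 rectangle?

Target 4:3 ≈ 1.333.
A: 1.219 (Δ0.114)  B: 1.343 (Δ0.010)  C: 1.385 (Δ0.052)  D: 1.135 (Δ0.198)  E: 1.253 (Δ0.080)

B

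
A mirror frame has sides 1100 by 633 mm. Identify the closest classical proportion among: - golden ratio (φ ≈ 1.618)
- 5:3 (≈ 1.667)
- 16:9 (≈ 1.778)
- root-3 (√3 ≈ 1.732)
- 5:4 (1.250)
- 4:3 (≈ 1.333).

Ratio = 1100 / 633 ≈ 1.738.
Distances: golden ratio 1.618 (Δ 0.120); 5:3 1.667 (Δ 0.071); 16:9 1.778 (Δ 0.040); root-3 1.732 (Δ 0.006); 5:4 1.250 (Δ 0.488); 4:3 1.333 (Δ 0.405).

root-3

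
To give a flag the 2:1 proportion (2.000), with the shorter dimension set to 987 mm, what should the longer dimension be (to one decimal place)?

1974.0 mm

2:1 = 2.00000.
Longer side = 987 × 2.00000 ≈ 1974.000 → 1974.0 mm.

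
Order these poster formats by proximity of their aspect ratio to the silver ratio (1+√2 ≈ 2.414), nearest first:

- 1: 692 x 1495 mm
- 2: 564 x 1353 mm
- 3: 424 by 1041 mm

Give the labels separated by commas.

1: 1495/692 ≈ 2.160 → |2.160 − 2.414| = 0.254
2: 1353/564 ≈ 2.399 → |2.399 − 2.414| = 0.015
3: 1041/424 ≈ 2.455 → |2.455 − 2.414| = 0.041

2, 3, 1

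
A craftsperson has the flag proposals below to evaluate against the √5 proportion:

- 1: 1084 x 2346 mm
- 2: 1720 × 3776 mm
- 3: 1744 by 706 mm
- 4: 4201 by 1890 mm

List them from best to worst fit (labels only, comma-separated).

4, 2, 1, 3

Ratios: 1 = 2346 / 1084 ≈ 2.164; 2 = 3776 / 1720 ≈ 2.195; 3 = 1744 / 706 ≈ 2.470; 4 = 4201 / 1890 ≈ 2.223.
|Δ from 2.236|: 1 0.072; 2 0.041; 3 0.234; 4 0.013.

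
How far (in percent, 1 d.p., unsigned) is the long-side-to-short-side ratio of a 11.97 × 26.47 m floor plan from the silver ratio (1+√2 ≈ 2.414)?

Ratio = 26.47 / 11.97 ≈ 2.2114.
Ideal silver ratio ≈ 2.4142. |2.2114 − 2.4142| / 2.4142 ≈ 8.40% → 8.4%.

8.4%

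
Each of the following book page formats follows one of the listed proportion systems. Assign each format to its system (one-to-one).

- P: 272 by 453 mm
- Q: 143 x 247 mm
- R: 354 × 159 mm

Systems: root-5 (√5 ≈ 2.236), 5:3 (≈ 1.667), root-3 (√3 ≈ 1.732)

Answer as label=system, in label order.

P=5:3, Q=root-3, R=root-5

P = 453/272 ≈ 1.665 → 5:3 (1.667)
Q = 247/143 ≈ 1.727 → root-3 (1.732)
R = 354/159 ≈ 2.226 → root-5 (2.236)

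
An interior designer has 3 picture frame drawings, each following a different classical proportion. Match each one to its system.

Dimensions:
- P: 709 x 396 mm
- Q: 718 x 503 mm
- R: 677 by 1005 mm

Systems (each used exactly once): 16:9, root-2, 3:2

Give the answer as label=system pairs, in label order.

P=16:9, Q=root-2, R=3:2

P = 709/396 ≈ 1.790 → 16:9 (1.778)
Q = 718/503 ≈ 1.427 → root-2 (1.414)
R = 1005/677 ≈ 1.484 → 3:2 (1.500)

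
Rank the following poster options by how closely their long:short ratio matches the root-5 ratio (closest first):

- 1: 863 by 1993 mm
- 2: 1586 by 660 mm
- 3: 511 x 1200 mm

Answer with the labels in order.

Ratios: 1 = 1993 / 863 ≈ 2.309; 2 = 1586 / 660 ≈ 2.403; 3 = 1200 / 511 ≈ 2.348.
|Δ from 2.236|: 1 0.073; 2 0.167; 3 0.112.

1, 3, 2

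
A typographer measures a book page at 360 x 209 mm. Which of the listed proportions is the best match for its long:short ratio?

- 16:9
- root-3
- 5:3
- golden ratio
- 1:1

root-3

Ratio = 360 / 209 ≈ 1.722.
Distances: 16:9 1.778 (Δ 0.056); root-3 1.732 (Δ 0.010); 5:3 1.667 (Δ 0.055); golden ratio 1.618 (Δ 0.104); 1:1 1.000 (Δ 0.722).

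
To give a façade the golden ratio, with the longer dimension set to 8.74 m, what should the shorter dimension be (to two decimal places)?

golden ratio ≈ 1.61803.
Shorter side = 8.74 ÷ 1.61803 ≈ 5.4016 → 5.40 m.

5.40 m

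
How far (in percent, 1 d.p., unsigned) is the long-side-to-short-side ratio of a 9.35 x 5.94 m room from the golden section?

Ratio = 9.35 / 5.94 ≈ 1.5741.
Ideal golden ratio ≈ 1.6180. |1.5741 − 1.6180| / 1.6180 ≈ 2.71% → 2.7%.

2.7%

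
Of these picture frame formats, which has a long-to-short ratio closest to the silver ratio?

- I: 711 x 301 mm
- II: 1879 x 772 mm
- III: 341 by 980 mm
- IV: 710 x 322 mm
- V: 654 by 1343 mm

Target silver ratio ≈ 2.414.
I: 2.362 (Δ0.052)  II: 2.434 (Δ0.020)  III: 2.874 (Δ0.460)  IV: 2.205 (Δ0.209)  V: 2.054 (Δ0.360)

II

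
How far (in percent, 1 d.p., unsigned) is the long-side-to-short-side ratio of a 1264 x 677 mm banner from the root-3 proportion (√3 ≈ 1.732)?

Ratio = 1264 / 677 ≈ 1.8671.
Ideal root-3 ≈ 1.7321. |1.8671 − 1.7321| / 1.7321 ≈ 7.79% → 7.8%.

7.8%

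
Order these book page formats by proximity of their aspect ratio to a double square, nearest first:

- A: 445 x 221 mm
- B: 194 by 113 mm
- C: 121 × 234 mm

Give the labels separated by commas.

A: 445/221 ≈ 2.014 → |2.014 − 2.000| = 0.014
B: 194/113 ≈ 1.717 → |1.717 − 2.000| = 0.283
C: 234/121 ≈ 1.934 → |1.934 − 2.000| = 0.066

A, C, B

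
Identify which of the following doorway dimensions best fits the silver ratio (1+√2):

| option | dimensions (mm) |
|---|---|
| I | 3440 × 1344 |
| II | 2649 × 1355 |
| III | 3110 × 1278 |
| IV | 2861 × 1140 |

III

Target silver ratio ≈ 2.414.
I: 2.560 (Δ0.146)  II: 1.955 (Δ0.459)  III: 2.433 (Δ0.019)  IV: 2.510 (Δ0.096)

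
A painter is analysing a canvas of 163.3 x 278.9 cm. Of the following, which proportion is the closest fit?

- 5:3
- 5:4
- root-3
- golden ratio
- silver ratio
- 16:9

root-3

Ratio = 278.9 / 163.3 ≈ 1.708.
Distances: 5:3 1.667 (Δ 0.041); 5:4 1.250 (Δ 0.458); root-3 1.732 (Δ 0.024); golden ratio 1.618 (Δ 0.090); silver ratio 2.414 (Δ 0.706); 16:9 1.778 (Δ 0.070).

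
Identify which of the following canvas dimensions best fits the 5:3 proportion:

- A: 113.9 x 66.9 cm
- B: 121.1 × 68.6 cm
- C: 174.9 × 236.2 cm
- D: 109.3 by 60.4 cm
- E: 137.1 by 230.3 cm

Ratios (long/short): A ≈ 1.703; B ≈ 1.765; C ≈ 1.350; D ≈ 1.810; E ≈ 1.680.
5:3 ≈ 1.667; option E is nearest (Δ 0.013).

E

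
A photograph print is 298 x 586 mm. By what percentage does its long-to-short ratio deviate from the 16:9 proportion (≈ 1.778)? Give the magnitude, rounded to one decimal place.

10.6%

Ratio = 586 / 298 ≈ 1.9664.
Ideal 16:9 ≈ 1.7778. |1.9664 − 1.7778| / 1.7778 ≈ 10.61% → 10.6%.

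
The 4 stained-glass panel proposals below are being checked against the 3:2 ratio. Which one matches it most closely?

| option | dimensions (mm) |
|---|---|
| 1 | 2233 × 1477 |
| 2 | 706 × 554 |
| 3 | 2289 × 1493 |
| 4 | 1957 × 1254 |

1

Target 3:2 ≈ 1.500.
1: 1.512 (Δ0.012)  2: 1.274 (Δ0.226)  3: 1.533 (Δ0.033)  4: 1.561 (Δ0.061)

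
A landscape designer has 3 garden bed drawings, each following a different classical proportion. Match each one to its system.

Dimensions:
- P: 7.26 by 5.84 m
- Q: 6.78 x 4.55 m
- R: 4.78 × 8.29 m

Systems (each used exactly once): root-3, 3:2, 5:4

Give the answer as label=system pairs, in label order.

P=5:4, Q=3:2, R=root-3

P = 7.26/5.84 ≈ 1.243 → 5:4 (1.250)
Q = 6.78/4.55 ≈ 1.490 → 3:2 (1.500)
R = 8.29/4.78 ≈ 1.734 → root-3 (1.732)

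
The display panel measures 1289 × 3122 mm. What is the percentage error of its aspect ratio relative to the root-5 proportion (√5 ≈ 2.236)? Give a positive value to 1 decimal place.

8.3%

Ratio = 3122 / 1289 ≈ 2.4220.
Ideal root-5 ≈ 2.2361. |2.4220 − 2.2361| / 2.2361 ≈ 8.31% → 8.3%.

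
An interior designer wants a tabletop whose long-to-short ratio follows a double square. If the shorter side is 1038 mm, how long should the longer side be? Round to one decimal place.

2076.0 mm

2:1 = 2.00000.
Longer side = 1038 × 2.00000 ≈ 2076.000 → 2076.0 mm.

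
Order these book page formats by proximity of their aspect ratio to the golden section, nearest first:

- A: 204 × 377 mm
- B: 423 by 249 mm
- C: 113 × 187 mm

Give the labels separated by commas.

A: 377/204 ≈ 1.848 → |1.848 − 1.618| = 0.230
B: 423/249 ≈ 1.699 → |1.699 − 1.618| = 0.081
C: 187/113 ≈ 1.655 → |1.655 − 1.618| = 0.037

C, B, A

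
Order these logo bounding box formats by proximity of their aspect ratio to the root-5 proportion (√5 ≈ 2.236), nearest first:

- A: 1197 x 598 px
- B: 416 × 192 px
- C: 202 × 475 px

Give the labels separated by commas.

A: 1197/598 ≈ 2.002 → |2.002 − 2.236| = 0.234
B: 416/192 ≈ 2.167 → |2.167 − 2.236| = 0.069
C: 475/202 ≈ 2.351 → |2.351 − 2.236| = 0.115

B, C, A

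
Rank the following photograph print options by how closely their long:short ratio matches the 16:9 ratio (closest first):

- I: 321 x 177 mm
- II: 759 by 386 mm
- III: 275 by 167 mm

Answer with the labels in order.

Ratios: I = 321 / 177 ≈ 1.814; II = 759 / 386 ≈ 1.966; III = 275 / 167 ≈ 1.647.
|Δ from 1.778|: I 0.036; II 0.188; III 0.131.

I, III, II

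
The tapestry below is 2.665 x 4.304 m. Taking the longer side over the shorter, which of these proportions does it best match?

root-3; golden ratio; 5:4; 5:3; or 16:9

4.304/2.665 ≈ 1.615. Nearest candidates are golden ratio (1.618, off by 0.003) and 5:3 (1.667, off by 0.052).

golden ratio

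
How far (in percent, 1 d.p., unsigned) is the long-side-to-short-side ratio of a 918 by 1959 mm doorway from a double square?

Ratio = 1959 / 918 ≈ 2.1340.
Ideal 2:1 = 2.0000. |2.1340 − 2.0000| / 2.0000 ≈ 6.70% → 6.7%.

6.7%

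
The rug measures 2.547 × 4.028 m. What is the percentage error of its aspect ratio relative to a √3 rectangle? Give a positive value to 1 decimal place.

8.7%

Ratio = 4.028 / 2.547 ≈ 1.5815.
Ideal root-3 ≈ 1.7321. |1.5815 − 1.7321| / 1.7321 ≈ 8.69% → 8.7%.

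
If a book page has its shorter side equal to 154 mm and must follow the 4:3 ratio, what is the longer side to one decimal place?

205.3 mm

4:3 ≈ 1.33333.
Longer side = 154 × 1.33333 ≈ 205.333 → 205.3 mm.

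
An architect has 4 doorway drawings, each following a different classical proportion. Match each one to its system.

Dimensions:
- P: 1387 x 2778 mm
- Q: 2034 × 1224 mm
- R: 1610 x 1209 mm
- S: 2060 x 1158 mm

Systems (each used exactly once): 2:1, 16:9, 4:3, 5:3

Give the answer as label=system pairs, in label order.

P=2:1, Q=5:3, R=4:3, S=16:9

P = 2778/1387 ≈ 2.003 → 2:1 (2.000)
Q = 2034/1224 ≈ 1.662 → 5:3 (1.667)
R = 1610/1209 ≈ 1.332 → 4:3 (1.333)
S = 2060/1158 ≈ 1.779 → 16:9 (1.778)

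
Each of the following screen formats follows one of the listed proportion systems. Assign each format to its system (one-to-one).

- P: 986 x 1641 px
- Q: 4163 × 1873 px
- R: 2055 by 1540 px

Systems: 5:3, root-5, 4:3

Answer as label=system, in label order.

Ratios: P ≈ 1.664; Q ≈ 2.223; R ≈ 1.334.
Targets: 5:3 ≈ 1.667; root-5 ≈ 2.236; 4:3 ≈ 1.333.

P=5:3, Q=root-5, R=4:3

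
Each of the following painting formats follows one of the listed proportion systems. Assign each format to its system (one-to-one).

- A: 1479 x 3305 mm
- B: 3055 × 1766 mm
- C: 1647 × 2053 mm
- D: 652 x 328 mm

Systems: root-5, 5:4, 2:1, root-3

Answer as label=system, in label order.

A=root-5, B=root-3, C=5:4, D=2:1

Ratios: A ≈ 2.235; B ≈ 1.730; C ≈ 1.247; D ≈ 1.988.
Targets: root-5 ≈ 2.236; 5:4 ≈ 1.250; 2:1 ≈ 2.000; root-3 ≈ 1.732.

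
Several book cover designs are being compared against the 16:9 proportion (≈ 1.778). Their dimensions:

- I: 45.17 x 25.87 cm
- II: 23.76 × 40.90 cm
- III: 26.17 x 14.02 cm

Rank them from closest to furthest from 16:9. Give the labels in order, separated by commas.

I, II, III

I: 45.17/25.87 ≈ 1.746 → |1.746 − 1.778| = 0.032
II: 40.90/23.76 ≈ 1.721 → |1.721 − 1.778| = 0.057
III: 26.17/14.02 ≈ 1.867 → |1.867 − 1.778| = 0.089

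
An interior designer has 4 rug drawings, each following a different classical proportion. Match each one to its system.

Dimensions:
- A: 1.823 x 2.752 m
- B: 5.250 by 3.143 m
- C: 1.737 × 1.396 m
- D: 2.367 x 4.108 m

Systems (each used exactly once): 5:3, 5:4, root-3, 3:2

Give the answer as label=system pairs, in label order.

A=3:2, B=5:3, C=5:4, D=root-3

Ratios: A ≈ 1.510; B ≈ 1.670; C ≈ 1.244; D ≈ 1.736.
Targets: 5:3 ≈ 1.667; 5:4 ≈ 1.250; root-3 ≈ 1.732; 3:2 ≈ 1.500.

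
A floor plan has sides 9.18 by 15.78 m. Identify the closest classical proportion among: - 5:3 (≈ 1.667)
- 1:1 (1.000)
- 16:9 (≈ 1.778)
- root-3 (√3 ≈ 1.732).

root-3

Ratio = 15.78 / 9.18 ≈ 1.719.
Distances: 5:3 1.667 (Δ 0.052); 1:1 1.000 (Δ 0.719); 16:9 1.778 (Δ 0.059); root-3 1.732 (Δ 0.013).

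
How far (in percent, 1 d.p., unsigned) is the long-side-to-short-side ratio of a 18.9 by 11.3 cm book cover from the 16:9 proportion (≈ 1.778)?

Ratio = 18.9 / 11.3 ≈ 1.6726.
Ideal 16:9 ≈ 1.7778. |1.6726 − 1.7778| / 1.7778 ≈ 5.92% → 5.9%.

5.9%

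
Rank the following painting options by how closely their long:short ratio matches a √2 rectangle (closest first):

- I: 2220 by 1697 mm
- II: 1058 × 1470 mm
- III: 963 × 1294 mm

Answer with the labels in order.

Ratios: I = 2220 / 1697 ≈ 1.308; II = 1470 / 1058 ≈ 1.389; III = 1294 / 963 ≈ 1.344.
|Δ from 1.414|: I 0.106; II 0.025; III 0.070.

II, III, I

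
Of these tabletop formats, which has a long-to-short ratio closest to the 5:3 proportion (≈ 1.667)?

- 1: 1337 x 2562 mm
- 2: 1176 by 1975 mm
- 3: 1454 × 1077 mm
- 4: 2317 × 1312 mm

Ratios (long/short): 1 ≈ 1.916; 2 ≈ 1.679; 3 ≈ 1.350; 4 ≈ 1.766.
5:3 ≈ 1.667; option 2 is nearest (Δ 0.012).

2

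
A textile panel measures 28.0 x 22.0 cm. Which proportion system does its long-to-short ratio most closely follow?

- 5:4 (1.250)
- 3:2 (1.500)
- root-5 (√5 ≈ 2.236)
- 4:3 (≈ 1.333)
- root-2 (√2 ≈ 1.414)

28.0/22.0 ≈ 1.273. Nearest candidates are 5:4 (1.250, off by 0.023) and 4:3 (1.333, off by 0.060).

5:4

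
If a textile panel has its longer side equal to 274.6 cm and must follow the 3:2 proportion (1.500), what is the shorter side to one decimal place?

3:2 = 1.50000.
Shorter side = 274.6 ÷ 1.50000 ≈ 183.067 → 183.1 cm.

183.1 cm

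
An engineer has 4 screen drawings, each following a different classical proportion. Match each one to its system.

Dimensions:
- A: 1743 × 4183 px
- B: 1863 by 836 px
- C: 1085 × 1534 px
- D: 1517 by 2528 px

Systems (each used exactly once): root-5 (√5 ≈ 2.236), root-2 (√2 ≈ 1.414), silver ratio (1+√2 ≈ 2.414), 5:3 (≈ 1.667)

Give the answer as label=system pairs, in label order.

Ratios: A ≈ 2.400; B ≈ 2.228; C ≈ 1.414; D ≈ 1.666.
Targets: root-5 ≈ 2.236; root-2 ≈ 1.414; silver ratio ≈ 2.414; 5:3 ≈ 1.667.

A=silver ratio, B=root-5, C=root-2, D=5:3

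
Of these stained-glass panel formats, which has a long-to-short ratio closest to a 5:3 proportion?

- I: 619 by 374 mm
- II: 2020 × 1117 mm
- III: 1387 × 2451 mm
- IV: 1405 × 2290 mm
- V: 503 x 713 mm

Target 5:3 ≈ 1.667.
I: 1.655 (Δ0.012)  II: 1.808 (Δ0.141)  III: 1.767 (Δ0.100)  IV: 1.630 (Δ0.037)  V: 1.417 (Δ0.250)

I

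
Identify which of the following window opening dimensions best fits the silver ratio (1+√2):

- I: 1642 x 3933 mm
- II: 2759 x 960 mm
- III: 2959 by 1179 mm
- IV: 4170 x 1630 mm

I

Ratios (long/short): I ≈ 2.395; II ≈ 2.874; III ≈ 2.510; IV ≈ 2.558.
silver ratio ≈ 2.414; option I is nearest (Δ 0.019).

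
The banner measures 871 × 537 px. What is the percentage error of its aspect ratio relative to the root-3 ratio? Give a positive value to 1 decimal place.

6.4%

Ratio = 871 / 537 ≈ 1.6220.
Ideal root-3 ≈ 1.7321. |1.6220 − 1.7321| / 1.7321 ≈ 6.36% → 6.4%.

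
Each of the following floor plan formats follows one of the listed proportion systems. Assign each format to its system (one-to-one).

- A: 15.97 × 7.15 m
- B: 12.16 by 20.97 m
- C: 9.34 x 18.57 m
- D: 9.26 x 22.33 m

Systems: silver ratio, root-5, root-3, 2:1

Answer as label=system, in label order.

Ratios: A ≈ 2.234; B ≈ 1.725; C ≈ 1.988; D ≈ 2.411.
Targets: silver ratio ≈ 2.414; root-5 ≈ 2.236; root-3 ≈ 1.732; 2:1 ≈ 2.000.

A=root-5, B=root-3, C=2:1, D=silver ratio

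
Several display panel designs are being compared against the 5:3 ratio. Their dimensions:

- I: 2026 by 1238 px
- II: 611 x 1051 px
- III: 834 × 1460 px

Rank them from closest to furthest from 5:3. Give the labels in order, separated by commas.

I, II, III

Ratios: I = 2026 / 1238 ≈ 1.637; II = 1051 / 611 ≈ 1.720; III = 1460 / 834 ≈ 1.751.
|Δ from 1.667|: I 0.030; II 0.053; III 0.084.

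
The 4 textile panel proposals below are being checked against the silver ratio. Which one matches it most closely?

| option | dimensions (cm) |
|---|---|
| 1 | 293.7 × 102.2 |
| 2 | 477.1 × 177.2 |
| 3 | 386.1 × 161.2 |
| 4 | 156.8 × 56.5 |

Target silver ratio ≈ 2.414.
1: 2.874 (Δ0.460)  2: 2.692 (Δ0.278)  3: 2.395 (Δ0.019)  4: 2.775 (Δ0.361)

3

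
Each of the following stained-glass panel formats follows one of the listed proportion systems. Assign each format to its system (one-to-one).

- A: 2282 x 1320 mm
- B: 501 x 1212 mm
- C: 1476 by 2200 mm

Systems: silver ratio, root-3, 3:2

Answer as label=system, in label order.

Ratios: A ≈ 1.729; B ≈ 2.419; C ≈ 1.491.
Targets: silver ratio ≈ 2.414; root-3 ≈ 1.732; 3:2 ≈ 1.500.

A=root-3, B=silver ratio, C=3:2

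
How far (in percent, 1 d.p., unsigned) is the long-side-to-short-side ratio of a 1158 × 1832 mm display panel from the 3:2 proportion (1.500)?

Ratio = 1832 / 1158 ≈ 1.5820.
Ideal 3:2 = 1.5000. |1.5820 − 1.5000| / 1.5000 ≈ 5.47% → 5.5%.

5.5%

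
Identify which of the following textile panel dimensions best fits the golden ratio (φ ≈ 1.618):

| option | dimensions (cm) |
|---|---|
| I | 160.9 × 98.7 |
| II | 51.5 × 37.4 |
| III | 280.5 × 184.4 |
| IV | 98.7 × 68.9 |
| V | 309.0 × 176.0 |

I

Target golden ratio ≈ 1.618.
I: 1.630 (Δ0.012)  II: 1.377 (Δ0.241)  III: 1.521 (Δ0.097)  IV: 1.433 (Δ0.185)  V: 1.756 (Δ0.138)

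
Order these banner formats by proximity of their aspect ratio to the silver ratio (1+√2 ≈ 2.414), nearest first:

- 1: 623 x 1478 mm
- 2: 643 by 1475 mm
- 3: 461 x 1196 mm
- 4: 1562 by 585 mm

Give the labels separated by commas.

Ratios: 1 = 1478 / 623 ≈ 2.372; 2 = 1475 / 643 ≈ 2.294; 3 = 1196 / 461 ≈ 2.594; 4 = 1562 / 585 ≈ 2.670.
|Δ from 2.414|: 1 0.042; 2 0.120; 3 0.180; 4 0.256.

1, 2, 3, 4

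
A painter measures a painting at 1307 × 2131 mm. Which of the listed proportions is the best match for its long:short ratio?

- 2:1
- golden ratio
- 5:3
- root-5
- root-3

golden ratio

2131/1307 ≈ 1.630. Nearest candidates are golden ratio (1.618, off by 0.012) and 5:3 (1.667, off by 0.037).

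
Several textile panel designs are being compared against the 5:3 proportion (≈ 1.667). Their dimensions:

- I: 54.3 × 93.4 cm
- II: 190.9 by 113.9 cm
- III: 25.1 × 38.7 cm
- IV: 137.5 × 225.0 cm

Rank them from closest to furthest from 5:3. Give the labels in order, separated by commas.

I: 93.4/54.3 ≈ 1.720 → |1.720 − 1.667| = 0.053
II: 190.9/113.9 ≈ 1.676 → |1.676 − 1.667| = 0.009
III: 38.7/25.1 ≈ 1.542 → |1.542 − 1.667| = 0.125
IV: 225.0/137.5 ≈ 1.636 → |1.636 − 1.667| = 0.031

II, IV, I, III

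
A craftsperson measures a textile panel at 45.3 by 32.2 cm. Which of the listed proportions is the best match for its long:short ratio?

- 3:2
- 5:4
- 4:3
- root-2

root-2

45.3/32.2 ≈ 1.407. Nearest candidates are root-2 (1.414, off by 0.007) and 4:3 (1.333, off by 0.074).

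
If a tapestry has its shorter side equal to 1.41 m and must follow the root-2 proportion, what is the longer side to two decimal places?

1.99 m

root-2 ≈ 1.41421.
Longer side = 1.41 × 1.41421 ≈ 1.9940 → 1.99 m.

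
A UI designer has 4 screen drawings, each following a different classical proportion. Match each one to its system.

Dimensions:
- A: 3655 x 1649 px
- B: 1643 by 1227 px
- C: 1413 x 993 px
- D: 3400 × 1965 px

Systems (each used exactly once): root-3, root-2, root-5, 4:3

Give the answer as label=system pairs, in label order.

Ratios: A ≈ 2.216; B ≈ 1.339; C ≈ 1.423; D ≈ 1.730.
Targets: root-3 ≈ 1.732; root-2 ≈ 1.414; root-5 ≈ 2.236; 4:3 ≈ 1.333.

A=root-5, B=4:3, C=root-2, D=root-3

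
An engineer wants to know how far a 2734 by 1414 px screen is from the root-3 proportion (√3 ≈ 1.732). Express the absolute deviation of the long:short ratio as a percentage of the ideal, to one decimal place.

Ratio = 2734 / 1414 ≈ 1.9335.
Ideal root-3 ≈ 1.7321. |1.9335 − 1.7321| / 1.7321 ≈ 11.63% → 11.6%.

11.6%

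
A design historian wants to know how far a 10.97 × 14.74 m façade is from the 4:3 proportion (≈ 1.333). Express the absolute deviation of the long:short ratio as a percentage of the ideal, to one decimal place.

Ratio = 14.74 / 10.97 ≈ 1.3437.
Ideal 4:3 ≈ 1.3333. |1.3437 − 1.3333| / 1.3333 ≈ 0.78% → 0.8%.

0.8%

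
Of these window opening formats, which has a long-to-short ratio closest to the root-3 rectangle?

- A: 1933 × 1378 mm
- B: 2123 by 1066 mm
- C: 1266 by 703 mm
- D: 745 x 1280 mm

Target root-3 ≈ 1.732.
A: 1.403 (Δ0.329)  B: 1.992 (Δ0.260)  C: 1.801 (Δ0.069)  D: 1.718 (Δ0.014)

D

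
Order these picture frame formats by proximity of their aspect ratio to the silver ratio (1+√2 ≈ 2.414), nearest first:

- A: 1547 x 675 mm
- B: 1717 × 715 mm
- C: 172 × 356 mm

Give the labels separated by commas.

B, A, C

Ratios: A = 1547 / 675 ≈ 2.292; B = 1717 / 715 ≈ 2.401; C = 356 / 172 ≈ 2.070.
|Δ from 2.414|: A 0.122; B 0.013; C 0.344.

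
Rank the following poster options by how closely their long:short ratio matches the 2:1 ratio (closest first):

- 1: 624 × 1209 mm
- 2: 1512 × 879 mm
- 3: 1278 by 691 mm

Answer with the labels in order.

Ratios: 1 = 1209 / 624 ≈ 1.938; 2 = 1512 / 879 ≈ 1.720; 3 = 1278 / 691 ≈ 1.849.
|Δ from 2.000|: 1 0.062; 2 0.280; 3 0.151.

1, 3, 2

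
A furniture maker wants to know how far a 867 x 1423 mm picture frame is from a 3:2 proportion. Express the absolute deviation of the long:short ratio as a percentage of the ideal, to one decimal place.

9.4%

Ratio = 1423 / 867 ≈ 1.6413.
Ideal 3:2 = 1.5000. |1.6413 − 1.5000| / 1.5000 ≈ 9.42% → 9.4%.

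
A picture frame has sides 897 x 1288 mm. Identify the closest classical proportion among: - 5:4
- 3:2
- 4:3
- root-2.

root-2

Ratio = 1288 / 897 ≈ 1.436.
Distances: 5:4 1.250 (Δ 0.186); 3:2 1.500 (Δ 0.064); 4:3 1.333 (Δ 0.103); root-2 1.414 (Δ 0.022).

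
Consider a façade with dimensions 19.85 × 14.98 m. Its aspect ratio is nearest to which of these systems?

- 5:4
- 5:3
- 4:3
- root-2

4:3

Ratio = 19.85 / 14.98 ≈ 1.325.
Distances: 5:4 1.250 (Δ 0.075); 5:3 1.667 (Δ 0.342); 4:3 1.333 (Δ 0.008); root-2 1.414 (Δ 0.089).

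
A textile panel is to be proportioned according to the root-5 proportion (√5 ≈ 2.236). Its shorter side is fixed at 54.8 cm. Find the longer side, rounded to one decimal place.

root-5 ≈ 2.23607.
Longer side = 54.8 × 2.23607 ≈ 122.537 → 122.5 cm.

122.5 cm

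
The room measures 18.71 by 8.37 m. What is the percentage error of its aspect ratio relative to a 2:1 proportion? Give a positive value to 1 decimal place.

Ratio = 18.71 / 8.37 ≈ 2.2354.
Ideal 2:1 = 2.0000. |2.2354 − 2.0000| / 2.0000 ≈ 11.77% → 11.8%.

11.8%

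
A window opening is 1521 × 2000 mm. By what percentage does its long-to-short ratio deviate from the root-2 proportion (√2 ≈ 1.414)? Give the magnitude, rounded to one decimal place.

Ratio = 2000 / 1521 ≈ 1.3149.
Ideal root-2 ≈ 1.4142. |1.3149 − 1.4142| / 1.4142 ≈ 7.02% → 7.0%.

7.0%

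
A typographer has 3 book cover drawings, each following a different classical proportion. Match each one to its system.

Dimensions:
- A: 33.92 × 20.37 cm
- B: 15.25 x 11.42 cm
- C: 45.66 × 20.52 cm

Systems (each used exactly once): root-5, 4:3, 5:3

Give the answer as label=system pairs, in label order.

Ratios: A ≈ 1.665; B ≈ 1.335; C ≈ 2.225.
Targets: root-5 ≈ 2.236; 4:3 ≈ 1.333; 5:3 ≈ 1.667.

A=5:3, B=4:3, C=root-5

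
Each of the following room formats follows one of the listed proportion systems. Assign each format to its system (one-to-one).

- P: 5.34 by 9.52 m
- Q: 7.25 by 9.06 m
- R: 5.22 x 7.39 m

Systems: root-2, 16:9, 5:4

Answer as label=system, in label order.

Ratios: P ≈ 1.783; Q ≈ 1.250; R ≈ 1.416.
Targets: root-2 ≈ 1.414; 16:9 ≈ 1.778; 5:4 ≈ 1.250.

P=16:9, Q=5:4, R=root-2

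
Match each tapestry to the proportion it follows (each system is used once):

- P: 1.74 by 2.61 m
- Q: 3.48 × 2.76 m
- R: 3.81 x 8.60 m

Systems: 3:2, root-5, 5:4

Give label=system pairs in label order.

P=3:2, Q=5:4, R=root-5

Ratios: P ≈ 1.500; Q ≈ 1.261; R ≈ 2.257.
Targets: 3:2 ≈ 1.500; root-5 ≈ 2.236; 5:4 ≈ 1.250.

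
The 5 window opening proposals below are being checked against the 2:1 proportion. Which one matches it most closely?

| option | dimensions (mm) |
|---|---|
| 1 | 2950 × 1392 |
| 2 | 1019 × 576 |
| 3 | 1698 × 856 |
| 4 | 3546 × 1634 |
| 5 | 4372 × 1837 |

3

Target 2:1 ≈ 2.000.
1: 2.119 (Δ0.119)  2: 1.769 (Δ0.231)  3: 1.984 (Δ0.016)  4: 2.170 (Δ0.170)  5: 2.380 (Δ0.380)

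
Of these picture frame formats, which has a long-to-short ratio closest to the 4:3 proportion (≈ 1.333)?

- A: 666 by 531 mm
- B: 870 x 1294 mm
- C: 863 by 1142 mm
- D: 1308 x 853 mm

Ratios (long/short): A ≈ 1.254; B ≈ 1.487; C ≈ 1.323; D ≈ 1.533.
4:3 ≈ 1.333; option C is nearest (Δ 0.010).

C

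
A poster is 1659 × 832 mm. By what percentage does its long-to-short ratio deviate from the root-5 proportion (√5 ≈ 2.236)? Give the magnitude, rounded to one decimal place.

Ratio = 1659 / 832 ≈ 1.9940.
Ideal root-5 ≈ 2.2361. |1.9940 − 2.2361| / 2.2361 ≈ 10.83% → 10.8%.

10.8%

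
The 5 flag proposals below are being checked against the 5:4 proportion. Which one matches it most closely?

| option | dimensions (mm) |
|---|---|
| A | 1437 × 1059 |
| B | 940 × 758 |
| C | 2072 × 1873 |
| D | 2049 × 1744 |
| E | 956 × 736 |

B

Ratios (long/short): A ≈ 1.357; B ≈ 1.240; C ≈ 1.106; D ≈ 1.175; E ≈ 1.299.
5:4 ≈ 1.250; option B is nearest (Δ 0.010).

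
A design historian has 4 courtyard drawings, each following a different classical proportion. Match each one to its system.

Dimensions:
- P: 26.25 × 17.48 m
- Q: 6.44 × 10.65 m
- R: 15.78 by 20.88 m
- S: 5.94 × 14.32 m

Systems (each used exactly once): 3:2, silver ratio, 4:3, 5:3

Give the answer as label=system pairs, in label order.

P=3:2, Q=5:3, R=4:3, S=silver ratio

P = 26.25/17.48 ≈ 1.502 → 3:2 (1.500)
Q = 10.65/6.44 ≈ 1.654 → 5:3 (1.667)
R = 20.88/15.78 ≈ 1.323 → 4:3 (1.333)
S = 14.32/5.94 ≈ 2.411 → silver ratio (2.414)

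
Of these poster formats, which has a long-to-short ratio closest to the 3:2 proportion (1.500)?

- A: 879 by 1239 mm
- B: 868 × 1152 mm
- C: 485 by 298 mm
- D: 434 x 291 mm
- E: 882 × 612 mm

D

Target 3:2 ≈ 1.500.
A: 1.410 (Δ0.090)  B: 1.327 (Δ0.173)  C: 1.628 (Δ0.128)  D: 1.491 (Δ0.009)  E: 1.441 (Δ0.059)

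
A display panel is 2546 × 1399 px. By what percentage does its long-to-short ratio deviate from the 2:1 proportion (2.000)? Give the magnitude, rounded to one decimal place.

Ratio = 2546 / 1399 ≈ 1.8199.
Ideal 2:1 = 2.0000. |1.8199 − 2.0000| / 2.0000 ≈ 9.00% → 9.0%.

9.0%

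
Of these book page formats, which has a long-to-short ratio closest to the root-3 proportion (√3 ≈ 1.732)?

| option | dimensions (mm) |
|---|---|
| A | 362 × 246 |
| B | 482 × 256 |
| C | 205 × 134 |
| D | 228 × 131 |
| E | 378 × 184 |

Target root-3 ≈ 1.732.
A: 1.472 (Δ0.260)  B: 1.883 (Δ0.151)  C: 1.530 (Δ0.202)  D: 1.740 (Δ0.008)  E: 2.054 (Δ0.322)

D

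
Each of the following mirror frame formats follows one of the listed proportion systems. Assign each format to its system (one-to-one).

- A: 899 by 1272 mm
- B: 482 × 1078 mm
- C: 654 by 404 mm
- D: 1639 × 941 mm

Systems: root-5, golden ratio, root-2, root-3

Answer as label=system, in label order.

A=root-2, B=root-5, C=golden ratio, D=root-3

A = 1272/899 ≈ 1.415 → root-2 (1.414)
B = 1078/482 ≈ 2.237 → root-5 (2.236)
C = 654/404 ≈ 1.619 → golden ratio (1.618)
D = 1639/941 ≈ 1.742 → root-3 (1.732)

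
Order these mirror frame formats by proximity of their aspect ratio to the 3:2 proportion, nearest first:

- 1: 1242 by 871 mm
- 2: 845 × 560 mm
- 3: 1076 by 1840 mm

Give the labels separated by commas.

2, 1, 3

1: 1242/871 ≈ 1.426 → |1.426 − 1.500| = 0.074
2: 845/560 ≈ 1.509 → |1.509 − 1.500| = 0.009
3: 1840/1076 ≈ 1.710 → |1.710 − 1.500| = 0.210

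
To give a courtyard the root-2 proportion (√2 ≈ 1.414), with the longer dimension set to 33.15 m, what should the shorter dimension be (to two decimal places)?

23.44 m

root-2 ≈ 1.41421.
Shorter side = 33.15 ÷ 1.41421 ≈ 23.4406 → 23.44 m.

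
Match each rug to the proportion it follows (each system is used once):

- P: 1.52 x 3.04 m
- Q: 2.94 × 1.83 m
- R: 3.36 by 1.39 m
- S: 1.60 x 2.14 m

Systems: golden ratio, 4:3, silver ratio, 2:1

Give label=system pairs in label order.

P = 3.04/1.52 ≈ 2.000 → 2:1 (2.000)
Q = 2.94/1.83 ≈ 1.607 → golden ratio (1.618)
R = 3.36/1.39 ≈ 2.417 → silver ratio (2.414)
S = 2.14/1.60 ≈ 1.337 → 4:3 (1.333)

P=2:1, Q=golden ratio, R=silver ratio, S=4:3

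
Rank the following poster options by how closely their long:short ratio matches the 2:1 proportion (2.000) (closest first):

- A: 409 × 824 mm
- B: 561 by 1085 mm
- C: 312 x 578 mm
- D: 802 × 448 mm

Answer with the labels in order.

A, B, C, D

Ratios: A = 824 / 409 ≈ 2.015; B = 1085 / 561 ≈ 1.934; C = 578 / 312 ≈ 1.853; D = 802 / 448 ≈ 1.790.
|Δ from 2.000|: A 0.015; B 0.066; C 0.147; D 0.210.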